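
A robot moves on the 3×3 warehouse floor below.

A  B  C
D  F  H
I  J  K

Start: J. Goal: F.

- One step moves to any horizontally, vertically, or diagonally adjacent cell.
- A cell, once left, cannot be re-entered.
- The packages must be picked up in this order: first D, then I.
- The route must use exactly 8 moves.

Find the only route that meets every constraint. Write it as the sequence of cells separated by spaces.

The waypoints must appear in the order D, I, with no cell reused.
Route from J: right 1 to K, up 2 to C, left 2 to A, down 2 to I, up-right 1 to F — 8 moves in all.
Check: order respected (D at step 6, I at step 7); 8 moves as required.

J K H C B A D I F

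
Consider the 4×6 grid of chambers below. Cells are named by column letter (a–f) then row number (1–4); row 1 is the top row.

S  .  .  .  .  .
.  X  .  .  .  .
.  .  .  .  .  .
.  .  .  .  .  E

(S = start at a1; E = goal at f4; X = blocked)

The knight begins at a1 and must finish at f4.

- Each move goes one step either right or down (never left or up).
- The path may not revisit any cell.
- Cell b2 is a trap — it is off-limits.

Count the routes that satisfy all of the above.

A right/down-only route from a1 to f4 makes exactly 3 down-moves and 5 right-moves in some order.
With no other constraints that would be C(8,3) = 56 routes.
Subtract routes through each blocked cell (inclusion–exclusion for overlaps): − through b2: 30 → 26.
That gives 26 routes.

26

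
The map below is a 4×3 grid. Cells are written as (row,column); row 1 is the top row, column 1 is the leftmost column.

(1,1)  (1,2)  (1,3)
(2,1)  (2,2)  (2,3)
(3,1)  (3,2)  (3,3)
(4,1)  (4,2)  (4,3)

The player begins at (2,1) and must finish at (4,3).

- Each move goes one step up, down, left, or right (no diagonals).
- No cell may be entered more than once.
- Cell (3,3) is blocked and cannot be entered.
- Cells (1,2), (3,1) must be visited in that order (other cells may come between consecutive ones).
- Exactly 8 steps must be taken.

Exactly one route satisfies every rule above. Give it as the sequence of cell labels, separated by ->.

(2,1) -> (1,1) -> (1,2) -> (2,2) -> (3,2) -> (3,1) -> (4,1) -> (4,2) -> (4,3)

The waypoints must appear in the order (1,2), (3,1), with no cell reused.
Route from (2,1): up to (1,1), right to (1,2), 2× down (reaching (3,2)), left to (3,1), down to (4,1), 2× right (reaching (4,3)) — 8 moves in all.
Check: order respected ((1,2) at step 2, (3,1) at step 5); 8 moves as required.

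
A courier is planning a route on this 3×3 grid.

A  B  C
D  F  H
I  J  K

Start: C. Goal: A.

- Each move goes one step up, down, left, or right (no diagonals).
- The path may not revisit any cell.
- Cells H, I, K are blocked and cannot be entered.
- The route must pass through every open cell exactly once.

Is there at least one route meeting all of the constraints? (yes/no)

no

Cell J has only one open neighbour but is neither the start nor the goal, so a Hamiltonian route would have to both enter and leave it through the same neighbour — impossible without revisiting.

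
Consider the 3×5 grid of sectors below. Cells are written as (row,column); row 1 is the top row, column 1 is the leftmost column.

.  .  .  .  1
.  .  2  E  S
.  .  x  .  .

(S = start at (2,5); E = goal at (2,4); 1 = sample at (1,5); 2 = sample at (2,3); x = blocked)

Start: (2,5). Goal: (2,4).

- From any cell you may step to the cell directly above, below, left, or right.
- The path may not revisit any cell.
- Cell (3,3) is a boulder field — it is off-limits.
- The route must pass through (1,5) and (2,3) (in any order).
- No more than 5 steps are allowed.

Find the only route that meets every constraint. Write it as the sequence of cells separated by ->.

(2,5) -> (1,5) -> (1,4) -> (1,3) -> (2,3) -> (2,4)

The 5-move cap with required stops at (1,5), (2,3) leaves no slack for detours.
Route from (2,5): up 1 to (1,5), left 2 to (1,3), down 1 to (2,3), right 1 to (2,4) — 5 moves in all.
Check: all required cells visited; 5 ≤ 5 moves.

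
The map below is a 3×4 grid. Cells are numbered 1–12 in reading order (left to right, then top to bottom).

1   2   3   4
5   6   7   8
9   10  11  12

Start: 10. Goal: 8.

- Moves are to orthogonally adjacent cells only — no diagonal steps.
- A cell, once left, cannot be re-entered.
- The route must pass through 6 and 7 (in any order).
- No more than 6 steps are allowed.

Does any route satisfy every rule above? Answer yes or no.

One route that works: 10 → 6 → 7 → 8.

yes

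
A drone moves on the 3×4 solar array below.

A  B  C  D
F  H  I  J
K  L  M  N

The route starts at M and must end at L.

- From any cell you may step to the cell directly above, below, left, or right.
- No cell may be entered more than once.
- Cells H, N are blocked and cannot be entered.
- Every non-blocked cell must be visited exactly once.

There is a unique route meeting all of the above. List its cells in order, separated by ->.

Need to visit all 10 open cells exactly once, starting at M and ending at L.
Cell F has only two open neighbours (A and K), so the path must pass straight through it: one of those is the cell it's entered from and the other is where it exits.
Route from M: up to I, right to J, up to D, 3× left (reaching A), 2× down (reaching K), right to L — 9 moves in all.
Check: all 10 open cells covered.

M -> I -> J -> D -> C -> B -> A -> F -> K -> L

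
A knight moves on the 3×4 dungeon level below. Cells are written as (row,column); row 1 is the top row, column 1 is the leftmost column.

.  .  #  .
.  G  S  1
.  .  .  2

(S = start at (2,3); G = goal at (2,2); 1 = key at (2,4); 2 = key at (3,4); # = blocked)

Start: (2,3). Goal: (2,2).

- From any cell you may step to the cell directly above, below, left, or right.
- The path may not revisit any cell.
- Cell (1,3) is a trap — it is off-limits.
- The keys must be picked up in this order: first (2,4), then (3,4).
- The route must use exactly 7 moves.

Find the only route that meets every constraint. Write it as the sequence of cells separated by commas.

The waypoints must appear in the order (2,4), (3,4), with no cell reused.
Route from (2,3): right to (2,4), down to (3,4), 3× left (reaching (3,1)), up to (2,1), right to (2,2) — 7 moves in all.
Check: order respected (1 at step 1, 2 at step 2); 7 moves as required.

(2,3), (2,4), (3,4), (3,3), (3,2), (3,1), (2,1), (2,2)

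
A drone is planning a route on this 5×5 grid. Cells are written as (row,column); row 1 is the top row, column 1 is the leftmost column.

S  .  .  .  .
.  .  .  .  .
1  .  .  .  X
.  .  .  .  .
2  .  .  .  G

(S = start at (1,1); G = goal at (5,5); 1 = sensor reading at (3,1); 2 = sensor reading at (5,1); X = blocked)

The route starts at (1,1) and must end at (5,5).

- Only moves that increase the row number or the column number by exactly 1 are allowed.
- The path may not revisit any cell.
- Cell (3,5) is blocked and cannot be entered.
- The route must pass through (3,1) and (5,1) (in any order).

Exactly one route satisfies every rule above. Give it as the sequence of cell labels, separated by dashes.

Moves only go right or down, so the column and row indices never decrease.
Route from (1,1): down 4 to (5,1), right 4 to (5,5) — 8 moves in all.
Check: all required cells visited.

(1,1) - (2,1) - (3,1) - (4,1) - (5,1) - (5,2) - (5,3) - (5,4) - (5,5)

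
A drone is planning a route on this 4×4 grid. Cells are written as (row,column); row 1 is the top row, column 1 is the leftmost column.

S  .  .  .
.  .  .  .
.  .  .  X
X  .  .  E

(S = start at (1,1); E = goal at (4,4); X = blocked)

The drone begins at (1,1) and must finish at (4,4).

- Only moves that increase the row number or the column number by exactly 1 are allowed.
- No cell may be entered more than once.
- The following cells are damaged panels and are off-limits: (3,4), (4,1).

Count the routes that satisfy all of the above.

A right/down-only route from (1,1) to (4,4) makes exactly 3 down-moves and 3 right-moves in some order.
With no other constraints that would be C(6,3) = 20 routes.
Subtract routes through each blocked cell (inclusion–exclusion for overlaps): − through (3,4): 10 − through (4,1): 1 → 9.
That gives 9 routes.

9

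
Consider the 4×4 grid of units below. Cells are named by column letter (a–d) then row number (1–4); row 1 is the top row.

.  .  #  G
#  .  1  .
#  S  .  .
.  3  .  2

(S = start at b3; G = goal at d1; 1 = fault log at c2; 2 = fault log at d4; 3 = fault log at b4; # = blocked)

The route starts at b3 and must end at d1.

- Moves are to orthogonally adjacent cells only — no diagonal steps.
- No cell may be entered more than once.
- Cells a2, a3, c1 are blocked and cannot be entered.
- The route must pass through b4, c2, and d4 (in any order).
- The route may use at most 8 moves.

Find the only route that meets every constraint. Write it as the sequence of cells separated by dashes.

The budget equals the shortest possible length, so every move has to be on a shortest route through the required cells.
Route from b3: down to b4, 2× right (reaching d4), up to d3, left to c3, up to c2, right to d2, up to d1 — 8 moves in all.
Check: all required cells visited; 8 ≤ 8 moves.

b3 - b4 - c4 - d4 - d3 - c3 - c2 - d2 - d1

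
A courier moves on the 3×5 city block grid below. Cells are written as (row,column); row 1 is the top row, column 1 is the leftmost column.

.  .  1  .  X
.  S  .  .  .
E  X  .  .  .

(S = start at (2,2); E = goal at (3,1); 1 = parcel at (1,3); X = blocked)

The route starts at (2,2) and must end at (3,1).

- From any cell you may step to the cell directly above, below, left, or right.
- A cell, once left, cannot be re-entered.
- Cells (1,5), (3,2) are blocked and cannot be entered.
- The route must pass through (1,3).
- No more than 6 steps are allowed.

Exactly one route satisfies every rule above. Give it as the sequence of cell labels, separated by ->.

(2,2) -> (2,3) -> (1,3) -> (1,2) -> (1,1) -> (2,1) -> (3,1)

Any route must reach (1,3) and still end at (3,1) within 6 moves, so the order of the required stops is forced.
Route from (2,2): right 1 to (2,3), up 1 to (1,3), left 2 to (1,1), down 2 to (3,1) — 6 moves in all.
Check: all required cells visited; 6 ≤ 6 moves.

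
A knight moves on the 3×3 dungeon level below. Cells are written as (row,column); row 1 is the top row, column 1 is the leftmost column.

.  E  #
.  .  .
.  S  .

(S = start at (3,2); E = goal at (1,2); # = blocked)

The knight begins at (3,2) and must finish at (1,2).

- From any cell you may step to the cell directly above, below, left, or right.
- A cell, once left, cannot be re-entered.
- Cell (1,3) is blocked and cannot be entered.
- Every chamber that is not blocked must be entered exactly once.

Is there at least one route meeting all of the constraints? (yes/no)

no

Colour the cells like a checkerboard: each orthogonal step flips colour, so a Hamiltonian route alternates colours. Here there are 4 cells of one colour and 4 of the other, with start on the same colour as the goal — the counts and endpoints can't be arranged into an alternating sequence of length 8, so no Hamiltonian route exists.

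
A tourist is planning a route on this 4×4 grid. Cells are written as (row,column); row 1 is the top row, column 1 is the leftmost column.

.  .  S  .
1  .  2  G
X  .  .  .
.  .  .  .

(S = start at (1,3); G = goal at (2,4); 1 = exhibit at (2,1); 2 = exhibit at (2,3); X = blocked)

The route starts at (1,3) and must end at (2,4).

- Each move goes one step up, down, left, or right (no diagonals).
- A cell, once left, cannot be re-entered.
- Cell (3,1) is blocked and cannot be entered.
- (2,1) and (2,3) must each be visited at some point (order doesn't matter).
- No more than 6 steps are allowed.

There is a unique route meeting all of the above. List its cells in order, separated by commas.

(1,3), (1,2), (1,1), (2,1), (2,2), (2,3), (2,4)

Any route must reach (2,1) and (2,3) and still end at (2,4) within 6 moves, so the order of the required stops is forced.
Route from (1,3): 2× left (reaching (1,1)), down to (2,1), 3× right (reaching (2,4)) — 6 moves in all.
Check: all required cells visited; 6 ≤ 6 moves.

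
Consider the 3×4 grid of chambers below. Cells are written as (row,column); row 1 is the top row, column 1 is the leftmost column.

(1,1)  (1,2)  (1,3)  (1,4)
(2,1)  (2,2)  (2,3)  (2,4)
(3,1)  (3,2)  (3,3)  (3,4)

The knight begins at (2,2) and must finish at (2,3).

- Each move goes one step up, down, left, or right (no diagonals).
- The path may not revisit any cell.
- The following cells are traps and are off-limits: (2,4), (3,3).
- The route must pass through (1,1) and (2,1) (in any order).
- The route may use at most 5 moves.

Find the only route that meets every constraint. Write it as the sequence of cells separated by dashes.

(2,2) - (2,1) - (1,1) - (1,2) - (1,3) - (2,3)

Any route must reach (1,1) and (2,1) and still end at (2,3) within 5 moves, so the order of the required stops is forced.
Route from (2,2): left to (2,1), up to (1,1), 2× right (reaching (1,3)), down to (2,3) — 5 moves in all.
Check: all required cells visited; 5 ≤ 5 moves.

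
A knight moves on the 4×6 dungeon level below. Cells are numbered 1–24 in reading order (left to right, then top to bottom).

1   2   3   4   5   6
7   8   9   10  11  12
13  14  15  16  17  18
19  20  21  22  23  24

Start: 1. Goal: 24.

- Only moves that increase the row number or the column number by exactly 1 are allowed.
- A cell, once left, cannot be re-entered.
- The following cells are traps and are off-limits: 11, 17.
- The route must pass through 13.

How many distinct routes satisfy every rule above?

A right/down-only route from 1 to 24 makes exactly 3 down-moves and 5 right-moves in some order.
With no other constraints that would be C(8,3) = 56 routes.
Split at 13 and multiply the segment counts (each segment already excludes blocked cells): 1→13: 1; 13→24: 4; product = 4.
That gives 4 routes.

4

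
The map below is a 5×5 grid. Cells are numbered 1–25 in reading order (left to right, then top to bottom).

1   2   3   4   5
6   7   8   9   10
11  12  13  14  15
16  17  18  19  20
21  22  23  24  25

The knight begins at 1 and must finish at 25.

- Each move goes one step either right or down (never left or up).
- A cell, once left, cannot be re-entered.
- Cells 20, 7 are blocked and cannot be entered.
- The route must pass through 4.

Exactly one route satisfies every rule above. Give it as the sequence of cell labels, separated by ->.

1 -> 2 -> 3 -> 4 -> 9 -> 14 -> 19 -> 24 -> 25

Moves only go right or down, so the column and row indices never decrease.
Route from 1: right 3 to 4, down 4 to 24, right 1 to 25 — 8 moves in all.
Check: all required cells visited.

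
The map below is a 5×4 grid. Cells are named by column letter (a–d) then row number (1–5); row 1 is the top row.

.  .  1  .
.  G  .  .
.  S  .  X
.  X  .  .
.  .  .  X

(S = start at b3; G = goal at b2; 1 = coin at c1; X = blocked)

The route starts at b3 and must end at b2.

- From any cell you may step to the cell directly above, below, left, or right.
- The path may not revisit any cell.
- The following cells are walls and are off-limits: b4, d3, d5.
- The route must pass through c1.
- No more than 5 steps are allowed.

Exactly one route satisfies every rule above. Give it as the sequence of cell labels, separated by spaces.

The budget equals the shortest possible length, so every move has to be on a shortest route through the required cells.
Route from b3: right 1 to c3, up 2 to c1, left 1 to b1, down 1 to b2 — 5 moves in all.
Check: all required cells visited; 5 ≤ 5 moves.

b3 c3 c2 c1 b1 b2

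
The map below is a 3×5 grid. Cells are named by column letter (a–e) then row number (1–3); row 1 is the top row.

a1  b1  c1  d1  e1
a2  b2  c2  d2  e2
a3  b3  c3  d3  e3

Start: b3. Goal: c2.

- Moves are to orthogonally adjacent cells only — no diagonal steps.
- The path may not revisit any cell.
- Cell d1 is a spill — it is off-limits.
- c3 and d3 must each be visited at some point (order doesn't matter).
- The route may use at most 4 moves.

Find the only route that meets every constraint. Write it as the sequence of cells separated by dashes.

b3 - c3 - d3 - d2 - c2

Any route must reach c3 and d3 and still end at c2 within 4 moves, so the order of the required stops is forced.
Route from b3: right 2 to d3, up 1 to d2, left 1 to c2 — 4 moves in all.
Check: all required cells visited; 4 ≤ 4 moves.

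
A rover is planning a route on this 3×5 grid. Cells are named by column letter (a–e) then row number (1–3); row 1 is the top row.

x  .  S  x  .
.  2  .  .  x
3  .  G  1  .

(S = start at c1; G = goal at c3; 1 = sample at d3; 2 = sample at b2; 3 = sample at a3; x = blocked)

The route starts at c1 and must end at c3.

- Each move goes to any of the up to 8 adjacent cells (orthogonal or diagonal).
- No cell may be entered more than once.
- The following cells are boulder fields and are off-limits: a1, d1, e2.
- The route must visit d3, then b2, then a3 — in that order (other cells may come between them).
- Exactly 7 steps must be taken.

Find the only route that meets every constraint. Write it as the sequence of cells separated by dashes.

c1 - d2 - d3 - c2 - b2 - a3 - b3 - c3

The waypoints must appear in the order d3, b2, a3, with no cell reused.
Route from c1: down-right to d2, down to d3, up-left to c2, left to b2, down-left to a3, 2× right (reaching c3) — 7 moves in all.
Check: order respected (1 at step 2, 2 at step 4, 3 at step 5); 7 moves as required.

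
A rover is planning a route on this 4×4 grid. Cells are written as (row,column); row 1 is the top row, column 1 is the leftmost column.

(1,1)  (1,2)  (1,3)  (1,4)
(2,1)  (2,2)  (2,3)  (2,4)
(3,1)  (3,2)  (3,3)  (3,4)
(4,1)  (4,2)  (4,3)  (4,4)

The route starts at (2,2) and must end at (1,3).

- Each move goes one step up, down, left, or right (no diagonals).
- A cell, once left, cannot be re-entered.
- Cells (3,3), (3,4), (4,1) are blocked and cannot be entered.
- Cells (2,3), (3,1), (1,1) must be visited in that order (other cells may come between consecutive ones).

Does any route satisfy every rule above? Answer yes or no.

no

Even ignoring the required order, no revisit-free route from (2,2) to (1,3) manages to pass through all of (2,3), (3,1), and (1,1): branching out from (2,2), every path either misses one of them or, having collected them, can no longer reach (1,3) without re-entering a cell.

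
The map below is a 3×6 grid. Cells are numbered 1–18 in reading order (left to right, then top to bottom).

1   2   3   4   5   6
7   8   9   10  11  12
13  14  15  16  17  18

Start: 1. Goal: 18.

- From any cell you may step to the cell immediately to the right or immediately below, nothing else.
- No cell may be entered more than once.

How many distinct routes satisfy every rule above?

21

A right/down-only route from 1 to 18 makes exactly 2 down-moves and 5 right-moves in some order.
With no other constraints that would be C(7,2) = 21 routes.
That gives 21 routes.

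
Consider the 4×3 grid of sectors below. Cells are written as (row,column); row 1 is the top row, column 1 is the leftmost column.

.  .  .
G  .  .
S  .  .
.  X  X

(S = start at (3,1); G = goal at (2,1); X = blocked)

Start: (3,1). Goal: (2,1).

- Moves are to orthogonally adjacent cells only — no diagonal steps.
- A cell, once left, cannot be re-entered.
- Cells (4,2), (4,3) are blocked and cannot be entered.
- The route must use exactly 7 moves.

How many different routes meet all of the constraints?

Need simple routes of exactly 7 moves from (3,1) to (2,1) (Manhattan distance 1, so 3 moves are spent on a detour and 3 undoing it).
Enumerating: (3,1) (3,2) (2,2) (2,3) (1,3) (1,2) (1,1) (2,1) | (3,1) (3,2) (3,3) (2,3) (1,3) (1,2) (2,2) (2,1) | (3,1) (3,2) (3,3) (2,3) (1,3) (1,2) (1,1) (2,1) | (3,1) (3,2) (3,3) (2,3) (2,2) (1,2) (1,1) (2,1).
That gives 4 routes.

4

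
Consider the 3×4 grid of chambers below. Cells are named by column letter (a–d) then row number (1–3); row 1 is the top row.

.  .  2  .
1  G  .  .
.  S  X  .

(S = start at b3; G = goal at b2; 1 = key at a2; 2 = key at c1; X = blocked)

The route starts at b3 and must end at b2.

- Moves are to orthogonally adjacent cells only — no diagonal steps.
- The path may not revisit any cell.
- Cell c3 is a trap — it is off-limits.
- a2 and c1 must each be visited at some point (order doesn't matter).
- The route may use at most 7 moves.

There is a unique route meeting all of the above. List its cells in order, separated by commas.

b3, a3, a2, a1, b1, c1, c2, b2

Any route must reach a2 and c1 and still end at b2 within 7 moves, so the order of the required stops is forced.
Route from b3: left 1 to a3, up 2 to a1, right 2 to c1, down 1 to c2, left 1 to b2 — 7 moves in all.
Check: all required cells visited; 7 ≤ 7 moves.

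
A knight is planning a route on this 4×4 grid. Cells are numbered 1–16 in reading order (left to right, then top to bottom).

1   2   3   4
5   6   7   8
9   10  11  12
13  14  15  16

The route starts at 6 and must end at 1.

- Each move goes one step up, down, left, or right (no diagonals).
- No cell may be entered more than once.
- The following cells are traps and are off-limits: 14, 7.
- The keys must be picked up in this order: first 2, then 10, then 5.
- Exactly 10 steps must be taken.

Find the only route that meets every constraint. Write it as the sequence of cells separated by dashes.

The waypoints must appear in the order 2, 10, 5, with no cell reused.
Route from 6: up 1 to 2, right 2 to 4, down 2 to 12, left 3 to 9, up 2 to 1 — 10 moves in all.
Check: order respected (2 at step 1, 10 at step 7, 5 at step 9); 10 moves as required.

6 - 2 - 3 - 4 - 8 - 12 - 11 - 10 - 9 - 5 - 1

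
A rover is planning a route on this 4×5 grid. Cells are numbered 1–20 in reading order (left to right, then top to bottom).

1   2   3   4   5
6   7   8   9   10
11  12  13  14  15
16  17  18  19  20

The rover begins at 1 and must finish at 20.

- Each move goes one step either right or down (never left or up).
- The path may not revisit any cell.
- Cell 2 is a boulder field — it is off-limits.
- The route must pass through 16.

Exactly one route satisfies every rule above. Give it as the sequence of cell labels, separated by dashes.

Moves only go right or down, so the column and row indices never decrease.
Route from 1: down 3 to 16, right 4 to 20 — 7 moves in all.
Check: all required cells visited.

1 - 6 - 11 - 16 - 17 - 18 - 19 - 20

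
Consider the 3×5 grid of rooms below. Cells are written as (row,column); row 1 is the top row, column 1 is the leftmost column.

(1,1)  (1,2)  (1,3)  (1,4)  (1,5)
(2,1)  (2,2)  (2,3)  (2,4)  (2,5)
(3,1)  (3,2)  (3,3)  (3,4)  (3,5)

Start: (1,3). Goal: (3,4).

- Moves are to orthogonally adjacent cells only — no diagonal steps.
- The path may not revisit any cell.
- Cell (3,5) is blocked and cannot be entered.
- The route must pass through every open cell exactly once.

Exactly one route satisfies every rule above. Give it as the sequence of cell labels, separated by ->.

Need to visit all 14 open cells exactly once, starting at (1,3) and ending at (3,4).
Cell (3,1) has only two open neighbours ((2,1) and (3,2)), so the path must pass straight through it: one of those is the cell it's entered from and the other is where it exits.
Route from (1,3): right 2 to (1,5), down 1 to (2,5), left 3 to (2,2), up 1 to (1,2), left 1 to (1,1), down 2 to (3,1), right 3 to (3,4) — 13 moves in all.
Check: all 14 open cells covered.

(1,3) -> (1,4) -> (1,5) -> (2,5) -> (2,4) -> (2,3) -> (2,2) -> (1,2) -> (1,1) -> (2,1) -> (3,1) -> (3,2) -> (3,3) -> (3,4)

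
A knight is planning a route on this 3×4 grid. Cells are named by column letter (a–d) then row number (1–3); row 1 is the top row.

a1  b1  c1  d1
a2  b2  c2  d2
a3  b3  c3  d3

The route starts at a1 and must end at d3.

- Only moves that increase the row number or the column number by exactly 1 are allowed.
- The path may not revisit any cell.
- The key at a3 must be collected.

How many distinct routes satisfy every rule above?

A right/down-only route from a1 to d3 makes exactly 2 down-moves and 3 right-moves in some order.
With no other constraints that would be C(5,2) = 10 routes.
Split at a3 and multiply the segment counts: a1→a3: 1; a3→d3: 1; product = 1.
That gives 1 route.

1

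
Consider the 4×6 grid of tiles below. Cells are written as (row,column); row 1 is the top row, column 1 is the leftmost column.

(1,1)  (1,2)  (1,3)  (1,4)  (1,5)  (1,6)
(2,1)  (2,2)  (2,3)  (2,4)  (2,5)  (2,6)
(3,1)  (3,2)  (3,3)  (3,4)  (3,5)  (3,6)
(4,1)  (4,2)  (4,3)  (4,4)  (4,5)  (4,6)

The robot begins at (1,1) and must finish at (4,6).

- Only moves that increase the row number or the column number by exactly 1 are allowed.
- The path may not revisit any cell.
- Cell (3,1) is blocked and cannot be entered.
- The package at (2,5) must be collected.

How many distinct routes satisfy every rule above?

A right/down-only route from (1,1) to (4,6) makes exactly 3 down-moves and 5 right-moves in some order.
With no other constraints that would be C(8,3) = 56 routes.
Split at (2,5) and multiply the segment counts (each segment already excludes blocked cells): (1,1)→(2,5): 5; (2,5)→(4,6): 3; product = 15.
That gives 15 routes.

15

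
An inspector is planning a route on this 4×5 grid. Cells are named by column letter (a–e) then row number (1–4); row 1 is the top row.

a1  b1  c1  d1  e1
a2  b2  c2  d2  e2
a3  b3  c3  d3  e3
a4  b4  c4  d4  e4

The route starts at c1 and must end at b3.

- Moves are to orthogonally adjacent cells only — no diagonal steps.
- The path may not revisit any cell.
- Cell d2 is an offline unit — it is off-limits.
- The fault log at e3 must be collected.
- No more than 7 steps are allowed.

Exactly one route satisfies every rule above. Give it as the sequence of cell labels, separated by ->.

Any route must reach e3 and still end at b3 within 7 moves, so the order of the required stops is forced.
Route from c1: 2× right (reaching e1), 2× down (reaching e3), 3× left (reaching b3) — 7 moves in all.
Check: all required cells visited; 7 ≤ 7 moves.

c1 -> d1 -> e1 -> e2 -> e3 -> d3 -> c3 -> b3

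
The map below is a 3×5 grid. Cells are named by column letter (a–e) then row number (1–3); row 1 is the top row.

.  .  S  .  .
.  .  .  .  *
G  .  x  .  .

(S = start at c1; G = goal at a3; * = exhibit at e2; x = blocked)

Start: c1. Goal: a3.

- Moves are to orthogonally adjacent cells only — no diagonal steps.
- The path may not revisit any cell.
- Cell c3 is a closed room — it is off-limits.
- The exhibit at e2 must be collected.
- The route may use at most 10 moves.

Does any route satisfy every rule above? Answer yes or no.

yes

One route that works: c1 → d1 → e1 → e2 → d2 → c2 → b2 → b3 → a3.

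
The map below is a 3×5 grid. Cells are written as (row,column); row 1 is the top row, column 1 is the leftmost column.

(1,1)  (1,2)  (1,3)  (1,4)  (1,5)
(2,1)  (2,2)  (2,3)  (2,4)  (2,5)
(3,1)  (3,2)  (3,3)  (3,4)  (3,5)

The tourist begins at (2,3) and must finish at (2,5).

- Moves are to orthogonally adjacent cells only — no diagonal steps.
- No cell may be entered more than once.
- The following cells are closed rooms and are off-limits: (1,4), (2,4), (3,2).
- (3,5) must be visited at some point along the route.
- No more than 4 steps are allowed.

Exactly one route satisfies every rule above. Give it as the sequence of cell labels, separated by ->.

(2,3) -> (3,3) -> (3,4) -> (3,5) -> (2,5)

The 4-move cap with required stops at (3,5) leaves no slack for detours.
Route from (2,3): down 1 to (3,3), right 2 to (3,5), up 1 to (2,5) — 4 moves in all.
Check: all required cells visited; 4 ≤ 4 moves.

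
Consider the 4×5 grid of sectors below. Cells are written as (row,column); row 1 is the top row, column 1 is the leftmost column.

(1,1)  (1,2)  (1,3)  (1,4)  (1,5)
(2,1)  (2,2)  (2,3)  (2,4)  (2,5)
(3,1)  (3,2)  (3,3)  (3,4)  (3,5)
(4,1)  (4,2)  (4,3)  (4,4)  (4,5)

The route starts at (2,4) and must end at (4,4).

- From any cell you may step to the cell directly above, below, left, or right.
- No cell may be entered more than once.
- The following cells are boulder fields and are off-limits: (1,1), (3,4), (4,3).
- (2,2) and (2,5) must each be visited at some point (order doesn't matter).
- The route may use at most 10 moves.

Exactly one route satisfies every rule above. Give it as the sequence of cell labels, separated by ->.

The budget equals the shortest possible length, so every move has to be on a shortest route through the required cells.
Route from (2,4): left 2 to (2,2), up 1 to (1,2), right 3 to (1,5), down 3 to (4,5), left 1 to (4,4) — 10 moves in all.
Check: all required cells visited; 10 ≤ 10 moves.

(2,4) -> (2,3) -> (2,2) -> (1,2) -> (1,3) -> (1,4) -> (1,5) -> (2,5) -> (3,5) -> (4,5) -> (4,4)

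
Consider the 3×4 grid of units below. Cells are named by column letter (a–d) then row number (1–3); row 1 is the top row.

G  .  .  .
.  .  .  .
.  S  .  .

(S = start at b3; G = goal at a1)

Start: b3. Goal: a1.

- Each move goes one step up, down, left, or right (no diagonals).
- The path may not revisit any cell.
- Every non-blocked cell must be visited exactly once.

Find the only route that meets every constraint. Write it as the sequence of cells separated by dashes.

Need to visit all 12 open cells exactly once, starting at b3 and ending at a1.
Cell d1 has only two open neighbours (d2 and c1), so the path must pass straight through it: one of those is the cell it's entered from and the other is where it exits.
Route from b3: left to a3, up to a2, 2× right (reaching c2), down to c3, right to d3, 2× up (reaching d1), 3× left (reaching a1) — 11 moves in all.
Check: all 12 open cells covered.

b3 - a3 - a2 - b2 - c2 - c3 - d3 - d2 - d1 - c1 - b1 - a1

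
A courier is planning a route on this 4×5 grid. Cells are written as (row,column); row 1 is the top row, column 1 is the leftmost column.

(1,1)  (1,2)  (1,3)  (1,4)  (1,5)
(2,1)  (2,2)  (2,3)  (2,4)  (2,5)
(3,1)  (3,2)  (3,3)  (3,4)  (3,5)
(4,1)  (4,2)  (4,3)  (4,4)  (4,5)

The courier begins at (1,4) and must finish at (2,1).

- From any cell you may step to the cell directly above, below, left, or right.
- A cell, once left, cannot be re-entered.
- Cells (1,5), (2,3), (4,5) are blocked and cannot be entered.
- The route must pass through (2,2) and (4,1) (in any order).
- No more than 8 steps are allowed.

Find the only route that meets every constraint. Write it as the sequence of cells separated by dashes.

(1,4) - (1,3) - (1,2) - (2,2) - (3,2) - (4,2) - (4,1) - (3,1) - (2,1)

The budget equals the shortest possible length, so every move has to be on a shortest route through the required cells.
Route from (1,4): left 2 to (1,2), down 3 to (4,2), left 1 to (4,1), up 2 to (2,1) — 8 moves in all.
Check: all required cells visited; 8 ≤ 8 moves.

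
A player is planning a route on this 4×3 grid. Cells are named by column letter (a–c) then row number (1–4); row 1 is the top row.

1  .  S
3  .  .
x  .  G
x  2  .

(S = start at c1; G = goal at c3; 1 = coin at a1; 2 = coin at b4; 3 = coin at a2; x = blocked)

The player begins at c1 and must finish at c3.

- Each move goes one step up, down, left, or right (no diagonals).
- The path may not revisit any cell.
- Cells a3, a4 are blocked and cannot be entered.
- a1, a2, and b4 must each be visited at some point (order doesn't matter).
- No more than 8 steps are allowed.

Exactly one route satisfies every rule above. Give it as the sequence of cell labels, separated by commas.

The budget equals the shortest possible length, so every move has to be on a shortest route through the required cells.
Route from c1: left 2 to a1, down 1 to a2, right 1 to b2, down 2 to b4, right 1 to c4, up 1 to c3 — 8 moves in all.
Check: all required cells visited; 8 ≤ 8 moves.

c1, b1, a1, a2, b2, b3, b4, c4, c3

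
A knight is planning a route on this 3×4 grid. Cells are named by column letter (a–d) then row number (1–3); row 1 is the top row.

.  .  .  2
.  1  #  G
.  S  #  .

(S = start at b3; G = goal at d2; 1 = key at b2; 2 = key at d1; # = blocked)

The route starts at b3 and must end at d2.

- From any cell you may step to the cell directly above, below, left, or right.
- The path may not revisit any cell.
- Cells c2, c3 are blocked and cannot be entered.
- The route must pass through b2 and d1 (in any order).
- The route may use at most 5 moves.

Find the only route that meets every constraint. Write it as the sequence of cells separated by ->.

The 5-move cap with required stops at b2, d1 leaves no slack for detours.
Route from b3: 2× up (reaching b1), 2× right (reaching d1), down to d2 — 5 moves in all.
Check: all required cells visited; 5 ≤ 5 moves.

b3 -> b2 -> b1 -> c1 -> d1 -> d2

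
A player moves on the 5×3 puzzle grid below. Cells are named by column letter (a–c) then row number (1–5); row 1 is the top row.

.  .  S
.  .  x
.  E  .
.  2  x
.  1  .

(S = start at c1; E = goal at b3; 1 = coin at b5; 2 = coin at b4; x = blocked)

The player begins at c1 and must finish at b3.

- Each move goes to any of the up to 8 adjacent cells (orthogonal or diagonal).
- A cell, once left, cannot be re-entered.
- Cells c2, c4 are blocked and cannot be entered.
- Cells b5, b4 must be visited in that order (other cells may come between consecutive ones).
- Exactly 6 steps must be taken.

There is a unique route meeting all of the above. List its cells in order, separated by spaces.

The waypoints must appear in the order b5, b4, with no cell reused.
Route from c1: down-left 2 to a3, down 1 to a4, down-right 1 to b5, up 2 to b3 — 6 moves in all.
Check: order respected (1 at step 4, 2 at step 5); 6 moves as required.

c1 b2 a3 a4 b5 b4 b3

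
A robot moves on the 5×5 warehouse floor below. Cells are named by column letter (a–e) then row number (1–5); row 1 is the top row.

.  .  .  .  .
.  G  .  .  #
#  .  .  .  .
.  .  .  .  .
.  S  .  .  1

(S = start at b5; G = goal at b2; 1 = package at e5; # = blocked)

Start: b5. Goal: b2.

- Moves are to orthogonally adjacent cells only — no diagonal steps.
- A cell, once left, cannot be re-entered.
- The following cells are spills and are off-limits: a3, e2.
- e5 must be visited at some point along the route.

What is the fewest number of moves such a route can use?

9

Any route passes through e5 somewhere between b5 and b2. Summing Manhattan distances along the two legs (b5 → e5 → b2) gives a lower bound of 3 + 6 = 9 moves.
A route of 9 moves achieves this: b5 → c5 → d5 → e5 → e4 → e3 → d3 → d2 → c2 → b2.
Since 9 matches the lower bound, it is optimal.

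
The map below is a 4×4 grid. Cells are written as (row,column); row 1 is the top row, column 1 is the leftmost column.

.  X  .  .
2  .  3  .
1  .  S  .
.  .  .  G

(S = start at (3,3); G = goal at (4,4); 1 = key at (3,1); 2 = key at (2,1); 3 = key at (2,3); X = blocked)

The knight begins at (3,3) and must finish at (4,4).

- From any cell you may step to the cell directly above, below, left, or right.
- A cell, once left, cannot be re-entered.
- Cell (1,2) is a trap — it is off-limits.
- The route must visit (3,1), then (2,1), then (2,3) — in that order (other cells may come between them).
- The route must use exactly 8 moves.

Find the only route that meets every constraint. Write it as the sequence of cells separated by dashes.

The waypoints must appear in the order (3,1), (2,1), (2,3), with no cell reused.
Route from (3,3): left 2 to (3,1), up 1 to (2,1), right 3 to (2,4), down 2 to (4,4) — 8 moves in all.
Check: order respected (1 at step 2, 2 at step 3, 3 at step 5); 8 moves as required.

(3,3) - (3,2) - (3,1) - (2,1) - (2,2) - (2,3) - (2,4) - (3,4) - (4,4)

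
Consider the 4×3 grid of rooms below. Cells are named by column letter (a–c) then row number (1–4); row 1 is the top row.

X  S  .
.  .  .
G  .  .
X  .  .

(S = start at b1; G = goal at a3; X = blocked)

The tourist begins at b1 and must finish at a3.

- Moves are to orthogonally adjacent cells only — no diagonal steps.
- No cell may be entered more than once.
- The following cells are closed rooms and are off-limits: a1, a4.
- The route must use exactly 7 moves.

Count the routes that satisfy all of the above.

3

Need simple routes of exactly 7 moves from b1 to a3 (Manhattan distance 3, so 2 moves are spent on a detour and 2 undoing it).
Enumerating: b1 b2 c2 c3 c4 b4 b3 a3 | b1 c1 c2 c3 c4 b4 b3 a3 | b1 c1 c2 c3 b3 b2 a2 a3.
That gives 3 routes.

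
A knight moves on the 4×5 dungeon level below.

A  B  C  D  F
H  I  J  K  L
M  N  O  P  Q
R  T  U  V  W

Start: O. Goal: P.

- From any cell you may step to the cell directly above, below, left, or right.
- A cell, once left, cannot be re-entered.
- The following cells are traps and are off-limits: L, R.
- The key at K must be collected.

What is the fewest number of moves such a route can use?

3

Any route passes through K somewhere between O and P. Summing Manhattan distances along the two legs (O → K → P) gives a lower bound of 2 + 1 = 3 moves.
A route of 3 moves achieves this: O → J → K → P.
Since 3 matches the lower bound, it is optimal.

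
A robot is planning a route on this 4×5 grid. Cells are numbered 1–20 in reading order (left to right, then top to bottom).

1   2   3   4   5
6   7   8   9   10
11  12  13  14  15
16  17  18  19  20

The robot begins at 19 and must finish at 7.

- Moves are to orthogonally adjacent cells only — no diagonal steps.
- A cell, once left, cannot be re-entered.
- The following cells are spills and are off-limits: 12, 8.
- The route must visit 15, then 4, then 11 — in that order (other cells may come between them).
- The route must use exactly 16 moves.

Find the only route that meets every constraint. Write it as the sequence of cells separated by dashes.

The waypoints must appear in the order 15, 4, 11, with no cell reused.
Route from 19: right to 20, 3× up (reaching 5), left to 4, 2× down (reaching 14), left to 13, down to 18, 2× left (reaching 16), 3× up (reaching 1), right to 2, down to 7 — 16 moves in all.
Check: order respected (15 at step 2, 4 at step 5, 11 at step 12); 16 moves as required.

19 - 20 - 15 - 10 - 5 - 4 - 9 - 14 - 13 - 18 - 17 - 16 - 11 - 6 - 1 - 2 - 7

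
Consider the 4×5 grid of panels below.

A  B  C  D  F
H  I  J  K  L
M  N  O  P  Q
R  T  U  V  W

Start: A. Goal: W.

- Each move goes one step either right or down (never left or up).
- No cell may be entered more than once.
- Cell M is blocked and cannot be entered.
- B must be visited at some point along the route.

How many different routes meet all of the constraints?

20

A right/down-only route from A to W makes exactly 3 down-moves and 4 right-moves in some order.
With no other constraints that would be C(7,3) = 35 routes.
Split at B and multiply the segment counts (each segment already excludes blocked cells): A→B: 1; B→W: 20; product = 20.
That gives 20 routes.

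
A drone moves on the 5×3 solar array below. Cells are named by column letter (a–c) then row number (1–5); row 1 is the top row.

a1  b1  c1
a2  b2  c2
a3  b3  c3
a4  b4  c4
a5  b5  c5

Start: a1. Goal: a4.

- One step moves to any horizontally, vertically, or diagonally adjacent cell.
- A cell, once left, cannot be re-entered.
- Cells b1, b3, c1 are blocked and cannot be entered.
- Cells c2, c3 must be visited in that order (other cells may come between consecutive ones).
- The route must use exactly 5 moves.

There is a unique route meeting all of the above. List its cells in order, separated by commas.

The waypoints must appear in the order c2, c3, with no cell reused.
Route from a1: down-right 1 to b2, right 1 to c2, down 1 to c3, down-left 1 to b4, left 1 to a4 — 5 moves in all.
Check: order respected (c2 at step 2, c3 at step 3); 5 moves as required.

a1, b2, c2, c3, b4, a4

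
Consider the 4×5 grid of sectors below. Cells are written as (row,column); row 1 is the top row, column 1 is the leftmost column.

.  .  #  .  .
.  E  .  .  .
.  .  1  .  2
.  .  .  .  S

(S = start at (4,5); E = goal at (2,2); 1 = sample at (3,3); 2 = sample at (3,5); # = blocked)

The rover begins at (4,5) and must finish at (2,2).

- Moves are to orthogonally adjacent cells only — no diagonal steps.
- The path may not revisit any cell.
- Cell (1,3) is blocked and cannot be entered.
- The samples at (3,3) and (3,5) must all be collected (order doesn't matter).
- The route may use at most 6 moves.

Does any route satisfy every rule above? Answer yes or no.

One route that works: (4,5) → (3,5) → (3,4) → (3,3) → (2,3) → (2,2).

yes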